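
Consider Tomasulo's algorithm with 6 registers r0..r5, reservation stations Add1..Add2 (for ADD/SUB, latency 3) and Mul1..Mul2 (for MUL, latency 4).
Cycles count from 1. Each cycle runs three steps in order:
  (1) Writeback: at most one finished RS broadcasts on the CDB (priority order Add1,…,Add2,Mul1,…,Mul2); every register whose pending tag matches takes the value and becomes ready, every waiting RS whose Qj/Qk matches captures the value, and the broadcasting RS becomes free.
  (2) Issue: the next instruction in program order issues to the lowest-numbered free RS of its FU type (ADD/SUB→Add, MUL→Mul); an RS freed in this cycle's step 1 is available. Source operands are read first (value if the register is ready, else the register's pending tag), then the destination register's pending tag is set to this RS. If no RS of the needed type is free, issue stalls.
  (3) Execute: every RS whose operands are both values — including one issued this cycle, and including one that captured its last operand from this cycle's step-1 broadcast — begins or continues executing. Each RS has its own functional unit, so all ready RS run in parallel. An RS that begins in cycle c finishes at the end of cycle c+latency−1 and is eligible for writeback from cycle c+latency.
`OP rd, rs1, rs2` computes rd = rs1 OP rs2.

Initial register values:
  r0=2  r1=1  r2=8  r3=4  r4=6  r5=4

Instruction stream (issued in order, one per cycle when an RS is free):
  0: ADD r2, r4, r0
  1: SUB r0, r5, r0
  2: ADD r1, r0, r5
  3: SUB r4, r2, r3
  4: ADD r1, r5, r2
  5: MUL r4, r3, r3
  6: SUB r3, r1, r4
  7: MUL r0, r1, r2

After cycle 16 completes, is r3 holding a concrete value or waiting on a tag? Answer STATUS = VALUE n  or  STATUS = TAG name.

STATUS = VALUE -4

  c1: issue ADD r2<-Add1  regs: r0:2,r1:1,r2:Add1,r3:4,r4:6,r5:4
  c2: issue SUB r0<-Add2  regs: r0:Add2,r1:1,r2:Add1,r3:4,r4:6,r5:4
  c3: stall  regs: r0:Add2,r1:1,r2:Add1,r3:4,r4:6,r5:4
  c4: CDB Add1=8; issue ADD r1<-Add1  regs: r0:Add2,r1:Add1,r2:8,r3:4,r4:6,r5:4
  c5: CDB Add2=2; issue SUB r4<-Add2  regs: r0:2,r1:Add1,r2:8,r3:4,r4:Add2,r5:4
  c6: stall  regs: r0:2,r1:Add1,r2:8,r3:4,r4:Add2,r5:4
  c7: stall  regs: r0:2,r1:Add1,r2:8,r3:4,r4:Add2,r5:4
  c8: CDB Add1=6; issue ADD r1<-Add1  regs: r0:2,r1:Add1,r2:8,r3:4,r4:Add2,r5:4
  c9: CDB Add2=4; issue MUL r4<-Mul1  regs: r0:2,r1:Add1,r2:8,r3:4,r4:Mul1,r5:4
  c10: issue SUB r3<-Add2  regs: r0:2,r1:Add1,r2:8,r3:Add2,r4:Mul1,r5:4
  c11: CDB Add1=12; issue MUL r0<-Mul2  regs: r0:Mul2,r1:12,r2:8,r3:Add2,r4:Mul1,r5:4
  c12: -  regs: r0:Mul2,r1:12,r2:8,r3:Add2,r4:Mul1,r5:4
  c13: CDB Mul1=16  regs: r0:Mul2,r1:12,r2:8,r3:Add2,r4:16,r5:4
  c14: -  regs: r0:Mul2,r1:12,r2:8,r3:Add2,r4:16,r5:4
  c15: CDB Mul2=96  regs: r0:96,r1:12,r2:8,r3:Add2,r4:16,r5:4
  c16: CDB Add2=-4  regs: r0:96,r1:12,r2:8,r3:-4,r4:16,r5:4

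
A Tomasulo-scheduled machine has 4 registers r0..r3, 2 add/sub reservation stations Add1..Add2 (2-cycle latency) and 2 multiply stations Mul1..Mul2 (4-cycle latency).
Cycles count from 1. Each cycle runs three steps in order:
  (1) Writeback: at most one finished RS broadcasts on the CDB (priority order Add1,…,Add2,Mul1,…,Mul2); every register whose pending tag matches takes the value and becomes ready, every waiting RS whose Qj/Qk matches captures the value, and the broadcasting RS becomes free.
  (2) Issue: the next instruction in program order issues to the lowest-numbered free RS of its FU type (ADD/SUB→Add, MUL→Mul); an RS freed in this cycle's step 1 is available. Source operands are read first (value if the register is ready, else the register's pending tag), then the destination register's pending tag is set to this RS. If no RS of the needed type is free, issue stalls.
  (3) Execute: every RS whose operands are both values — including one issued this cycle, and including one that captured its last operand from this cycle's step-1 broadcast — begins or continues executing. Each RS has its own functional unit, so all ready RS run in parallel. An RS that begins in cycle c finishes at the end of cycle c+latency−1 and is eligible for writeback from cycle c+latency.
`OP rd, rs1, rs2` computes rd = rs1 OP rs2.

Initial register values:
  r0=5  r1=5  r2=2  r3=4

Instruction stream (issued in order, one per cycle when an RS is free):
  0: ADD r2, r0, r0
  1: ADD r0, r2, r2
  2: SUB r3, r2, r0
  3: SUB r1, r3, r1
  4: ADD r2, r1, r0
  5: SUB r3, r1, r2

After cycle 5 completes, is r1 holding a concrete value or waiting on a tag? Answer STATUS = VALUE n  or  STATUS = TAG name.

cycle 1: issue ADD r2<-Add1 // r0:5,r1:5,r2:Add1,r3:4
cycle 2: issue ADD r0<-Add2 // r0:Add2,r1:5,r2:Add1,r3:4
cycle 3: CDB Add1=10; issue SUB r3<-Add1 // r0:Add2,r1:5,r2:10,r3:Add1
cycle 4: stall // r0:Add2,r1:5,r2:10,r3:Add1
cycle 5: CDB Add2=20; issue SUB r1<-Add2 // r0:20,r1:Add2,r2:10,r3:Add1

STATUS = TAG Add2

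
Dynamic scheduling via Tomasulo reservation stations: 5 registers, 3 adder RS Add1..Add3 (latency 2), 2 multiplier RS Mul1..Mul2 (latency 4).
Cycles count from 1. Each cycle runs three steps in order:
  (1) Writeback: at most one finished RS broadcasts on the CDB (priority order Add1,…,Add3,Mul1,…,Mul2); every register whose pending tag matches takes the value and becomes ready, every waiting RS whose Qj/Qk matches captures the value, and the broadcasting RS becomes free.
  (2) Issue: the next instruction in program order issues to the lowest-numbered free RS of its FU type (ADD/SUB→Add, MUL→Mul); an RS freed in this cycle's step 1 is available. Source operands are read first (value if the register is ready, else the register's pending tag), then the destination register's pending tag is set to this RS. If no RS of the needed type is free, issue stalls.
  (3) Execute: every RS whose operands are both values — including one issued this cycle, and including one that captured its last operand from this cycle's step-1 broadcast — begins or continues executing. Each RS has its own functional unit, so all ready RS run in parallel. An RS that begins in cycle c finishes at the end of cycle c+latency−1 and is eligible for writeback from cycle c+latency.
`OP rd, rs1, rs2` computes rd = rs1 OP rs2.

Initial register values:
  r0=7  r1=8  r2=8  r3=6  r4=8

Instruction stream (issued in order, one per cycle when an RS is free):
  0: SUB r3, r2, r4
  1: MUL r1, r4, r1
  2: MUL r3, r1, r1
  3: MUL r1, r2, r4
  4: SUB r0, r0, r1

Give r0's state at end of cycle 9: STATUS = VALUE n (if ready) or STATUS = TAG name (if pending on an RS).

c1: issue SUB r3<-Add1 | r0:7,r1:8,r2:8,r3:Add1,r4:8
c2: issue MUL r1<-Mul1 | r0:7,r1:Mul1,r2:8,r3:Add1,r4:8
c3: CDB Add1=0; issue MUL r3<-Mul2 | r0:7,r1:Mul1,r2:8,r3:Mul2,r4:8
c4: stall | r0:7,r1:Mul1,r2:8,r3:Mul2,r4:8
c5: stall | r0:7,r1:Mul1,r2:8,r3:Mul2,r4:8
c6: CDB Mul1=64; issue MUL r1<-Mul1 | r0:7,r1:Mul1,r2:8,r3:Mul2,r4:8
c7: issue SUB r0<-Add1 | r0:Add1,r1:Mul1,r2:8,r3:Mul2,r4:8
c8: - | r0:Add1,r1:Mul1,r2:8,r3:Mul2,r4:8
c9: - | r0:Add1,r1:Mul1,r2:8,r3:Mul2,r4:8

STATUS = TAG Add1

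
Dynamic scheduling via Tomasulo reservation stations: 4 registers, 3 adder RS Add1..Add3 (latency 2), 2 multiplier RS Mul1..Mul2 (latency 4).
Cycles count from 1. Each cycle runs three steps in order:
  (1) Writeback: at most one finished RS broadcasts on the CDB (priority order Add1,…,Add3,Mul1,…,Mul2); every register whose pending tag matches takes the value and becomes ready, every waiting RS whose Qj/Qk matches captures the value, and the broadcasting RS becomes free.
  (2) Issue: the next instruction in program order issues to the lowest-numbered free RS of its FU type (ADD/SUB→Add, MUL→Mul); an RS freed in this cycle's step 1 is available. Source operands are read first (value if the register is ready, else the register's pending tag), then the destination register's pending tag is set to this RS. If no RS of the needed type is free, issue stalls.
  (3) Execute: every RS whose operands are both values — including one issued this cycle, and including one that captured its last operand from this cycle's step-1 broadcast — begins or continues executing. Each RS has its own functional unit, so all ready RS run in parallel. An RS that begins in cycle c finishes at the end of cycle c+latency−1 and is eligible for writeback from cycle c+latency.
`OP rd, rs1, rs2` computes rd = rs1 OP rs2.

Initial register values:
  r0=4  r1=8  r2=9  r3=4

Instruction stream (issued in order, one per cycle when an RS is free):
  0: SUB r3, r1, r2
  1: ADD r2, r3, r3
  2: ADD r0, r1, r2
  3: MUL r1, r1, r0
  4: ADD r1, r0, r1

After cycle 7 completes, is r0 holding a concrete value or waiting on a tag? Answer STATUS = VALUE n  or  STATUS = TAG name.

cycle 1: issue SUB r3<-Add1 // r0:4,r1:8,r2:9,r3:Add1
cycle 2: issue ADD r2<-Add2 // r0:4,r1:8,r2:Add2,r3:Add1
cycle 3: CDB Add1=-1; issue ADD r0<-Add1 // r0:Add1,r1:8,r2:Add2,r3:-1
cycle 4: issue MUL r1<-Mul1 // r0:Add1,r1:Mul1,r2:Add2,r3:-1
cycle 5: CDB Add2=-2; issue ADD r1<-Add2 // r0:Add1,r1:Add2,r2:-2,r3:-1
cycle 6: - // r0:Add1,r1:Add2,r2:-2,r3:-1
cycle 7: CDB Add1=6 // r0:6,r1:Add2,r2:-2,r3:-1

STATUS = VALUE 6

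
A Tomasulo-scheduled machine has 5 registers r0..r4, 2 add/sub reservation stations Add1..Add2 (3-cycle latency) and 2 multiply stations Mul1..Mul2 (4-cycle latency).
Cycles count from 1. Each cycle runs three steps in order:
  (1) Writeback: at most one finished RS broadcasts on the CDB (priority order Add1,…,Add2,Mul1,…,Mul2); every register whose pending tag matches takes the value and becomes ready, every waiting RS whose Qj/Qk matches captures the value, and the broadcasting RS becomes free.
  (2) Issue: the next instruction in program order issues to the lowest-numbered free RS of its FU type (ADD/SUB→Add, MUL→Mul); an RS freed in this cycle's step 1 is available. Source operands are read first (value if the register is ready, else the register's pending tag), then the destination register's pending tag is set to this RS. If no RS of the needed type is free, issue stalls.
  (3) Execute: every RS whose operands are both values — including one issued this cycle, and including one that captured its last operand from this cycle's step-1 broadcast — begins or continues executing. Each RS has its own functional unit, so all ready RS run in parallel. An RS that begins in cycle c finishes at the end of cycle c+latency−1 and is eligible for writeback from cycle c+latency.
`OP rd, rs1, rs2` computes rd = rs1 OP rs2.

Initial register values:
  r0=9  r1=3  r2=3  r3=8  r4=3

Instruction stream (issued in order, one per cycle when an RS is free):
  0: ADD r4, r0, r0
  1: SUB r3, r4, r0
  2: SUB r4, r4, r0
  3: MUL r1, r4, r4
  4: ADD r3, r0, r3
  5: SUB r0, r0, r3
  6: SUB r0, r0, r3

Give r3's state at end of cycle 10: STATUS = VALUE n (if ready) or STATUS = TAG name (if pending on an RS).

STATUS = TAG Add1

  c1: issue ADD r4<-Add1  regs: r0:9,r1:3,r2:3,r3:8,r4:Add1
  c2: issue SUB r3<-Add2  regs: r0:9,r1:3,r2:3,r3:Add2,r4:Add1
  c3: stall  regs: r0:9,r1:3,r2:3,r3:Add2,r4:Add1
  c4: CDB Add1=18; issue SUB r4<-Add1  regs: r0:9,r1:3,r2:3,r3:Add2,r4:Add1
  c5: issue MUL r1<-Mul1  regs: r0:9,r1:Mul1,r2:3,r3:Add2,r4:Add1
  c6: stall  regs: r0:9,r1:Mul1,r2:3,r3:Add2,r4:Add1
  c7: CDB Add1=9; issue ADD r3<-Add1  regs: r0:9,r1:Mul1,r2:3,r3:Add1,r4:9
  c8: CDB Add2=9; issue SUB r0<-Add2  regs: r0:Add2,r1:Mul1,r2:3,r3:Add1,r4:9
  c9: stall  regs: r0:Add2,r1:Mul1,r2:3,r3:Add1,r4:9
  c10: stall  regs: r0:Add2,r1:Mul1,r2:3,r3:Add1,r4:9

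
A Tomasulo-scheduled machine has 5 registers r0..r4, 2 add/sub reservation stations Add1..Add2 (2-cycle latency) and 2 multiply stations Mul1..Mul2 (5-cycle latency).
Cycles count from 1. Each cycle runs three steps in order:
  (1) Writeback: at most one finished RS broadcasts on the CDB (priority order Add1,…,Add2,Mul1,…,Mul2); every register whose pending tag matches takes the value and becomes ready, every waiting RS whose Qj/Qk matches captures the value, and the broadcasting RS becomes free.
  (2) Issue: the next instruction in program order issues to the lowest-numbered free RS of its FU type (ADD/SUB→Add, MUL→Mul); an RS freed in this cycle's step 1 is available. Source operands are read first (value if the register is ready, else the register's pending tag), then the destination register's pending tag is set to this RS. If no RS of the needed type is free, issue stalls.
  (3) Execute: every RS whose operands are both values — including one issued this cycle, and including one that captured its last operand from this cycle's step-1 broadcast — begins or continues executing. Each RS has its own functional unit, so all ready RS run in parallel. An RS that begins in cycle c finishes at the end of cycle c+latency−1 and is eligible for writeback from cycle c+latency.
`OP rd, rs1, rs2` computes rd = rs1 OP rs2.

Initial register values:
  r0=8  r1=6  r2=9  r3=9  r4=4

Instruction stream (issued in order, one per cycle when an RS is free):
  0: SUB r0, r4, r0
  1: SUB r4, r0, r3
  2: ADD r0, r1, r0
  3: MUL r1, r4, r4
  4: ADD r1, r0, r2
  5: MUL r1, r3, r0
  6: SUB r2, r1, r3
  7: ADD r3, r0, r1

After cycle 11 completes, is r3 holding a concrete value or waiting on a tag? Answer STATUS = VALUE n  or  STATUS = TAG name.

c1: issue SUB r0<-Add1 | r0:Add1,r1:6,r2:9,r3:9,r4:4
c2: issue SUB r4<-Add2 | r0:Add1,r1:6,r2:9,r3:9,r4:Add2
c3: CDB Add1=-4; issue ADD r0<-Add1 | r0:Add1,r1:6,r2:9,r3:9,r4:Add2
c4: issue MUL r1<-Mul1 | r0:Add1,r1:Mul1,r2:9,r3:9,r4:Add2
c5: CDB Add1=2; issue ADD r1<-Add1 | r0:2,r1:Add1,r2:9,r3:9,r4:Add2
c6: CDB Add2=-13; issue MUL r1<-Mul2 | r0:2,r1:Mul2,r2:9,r3:9,r4:-13
c7: CDB Add1=11; issue SUB r2<-Add1 | r0:2,r1:Mul2,r2:Add1,r3:9,r4:-13
c8: issue ADD r3<-Add2 | r0:2,r1:Mul2,r2:Add1,r3:Add2,r4:-13
c9: - | r0:2,r1:Mul2,r2:Add1,r3:Add2,r4:-13
c10: - | r0:2,r1:Mul2,r2:Add1,r3:Add2,r4:-13
c11: CDB Mul1=169 | r0:2,r1:Mul2,r2:Add1,r3:Add2,r4:-13

STATUS = TAG Add2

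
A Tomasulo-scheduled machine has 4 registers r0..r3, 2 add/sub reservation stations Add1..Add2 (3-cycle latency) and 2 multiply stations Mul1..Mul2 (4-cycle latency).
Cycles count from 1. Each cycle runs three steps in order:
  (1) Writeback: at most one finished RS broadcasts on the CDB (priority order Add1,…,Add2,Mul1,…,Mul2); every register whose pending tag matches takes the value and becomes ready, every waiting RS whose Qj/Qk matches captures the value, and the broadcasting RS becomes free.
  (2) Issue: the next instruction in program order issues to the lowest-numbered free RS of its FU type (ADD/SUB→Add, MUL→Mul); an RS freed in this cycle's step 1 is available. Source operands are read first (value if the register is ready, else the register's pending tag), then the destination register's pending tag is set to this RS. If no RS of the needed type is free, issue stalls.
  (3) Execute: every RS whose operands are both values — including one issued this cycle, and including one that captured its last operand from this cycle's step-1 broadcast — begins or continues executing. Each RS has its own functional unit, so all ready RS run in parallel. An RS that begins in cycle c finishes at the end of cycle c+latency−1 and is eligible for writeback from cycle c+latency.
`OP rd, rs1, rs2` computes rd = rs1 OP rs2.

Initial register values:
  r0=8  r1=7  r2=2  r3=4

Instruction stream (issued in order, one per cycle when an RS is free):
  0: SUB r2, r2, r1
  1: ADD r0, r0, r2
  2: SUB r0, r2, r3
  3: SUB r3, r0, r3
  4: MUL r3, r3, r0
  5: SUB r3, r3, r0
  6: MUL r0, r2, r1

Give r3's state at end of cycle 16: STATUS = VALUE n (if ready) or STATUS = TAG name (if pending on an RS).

STATUS = TAG Add2

  c1: issue SUB r2<-Add1  regs: r0:8,r1:7,r2:Add1,r3:4
  c2: issue ADD r0<-Add2  regs: r0:Add2,r1:7,r2:Add1,r3:4
  c3: stall  regs: r0:Add2,r1:7,r2:Add1,r3:4
  c4: CDB Add1=-5; issue SUB r0<-Add1  regs: r0:Add1,r1:7,r2:-5,r3:4
  c5: stall  regs: r0:Add1,r1:7,r2:-5,r3:4
  c6: stall  regs: r0:Add1,r1:7,r2:-5,r3:4
  c7: CDB Add1=-9; issue SUB r3<-Add1  regs: r0:-9,r1:7,r2:-5,r3:Add1
  c8: CDB Add2=3; issue MUL r3<-Mul1  regs: r0:-9,r1:7,r2:-5,r3:Mul1
  c9: issue SUB r3<-Add2  regs: r0:-9,r1:7,r2:-5,r3:Add2
  c10: CDB Add1=-13; issue MUL r0<-Mul2  regs: r0:Mul2,r1:7,r2:-5,r3:Add2
  c11: -  regs: r0:Mul2,r1:7,r2:-5,r3:Add2
  c12: -  regs: r0:Mul2,r1:7,r2:-5,r3:Add2
  c13: -  regs: r0:Mul2,r1:7,r2:-5,r3:Add2
  c14: CDB Mul1=117  regs: r0:Mul2,r1:7,r2:-5,r3:Add2
  c15: CDB Mul2=-35  regs: r0:-35,r1:7,r2:-5,r3:Add2
  c16: -  regs: r0:-35,r1:7,r2:-5,r3:Add2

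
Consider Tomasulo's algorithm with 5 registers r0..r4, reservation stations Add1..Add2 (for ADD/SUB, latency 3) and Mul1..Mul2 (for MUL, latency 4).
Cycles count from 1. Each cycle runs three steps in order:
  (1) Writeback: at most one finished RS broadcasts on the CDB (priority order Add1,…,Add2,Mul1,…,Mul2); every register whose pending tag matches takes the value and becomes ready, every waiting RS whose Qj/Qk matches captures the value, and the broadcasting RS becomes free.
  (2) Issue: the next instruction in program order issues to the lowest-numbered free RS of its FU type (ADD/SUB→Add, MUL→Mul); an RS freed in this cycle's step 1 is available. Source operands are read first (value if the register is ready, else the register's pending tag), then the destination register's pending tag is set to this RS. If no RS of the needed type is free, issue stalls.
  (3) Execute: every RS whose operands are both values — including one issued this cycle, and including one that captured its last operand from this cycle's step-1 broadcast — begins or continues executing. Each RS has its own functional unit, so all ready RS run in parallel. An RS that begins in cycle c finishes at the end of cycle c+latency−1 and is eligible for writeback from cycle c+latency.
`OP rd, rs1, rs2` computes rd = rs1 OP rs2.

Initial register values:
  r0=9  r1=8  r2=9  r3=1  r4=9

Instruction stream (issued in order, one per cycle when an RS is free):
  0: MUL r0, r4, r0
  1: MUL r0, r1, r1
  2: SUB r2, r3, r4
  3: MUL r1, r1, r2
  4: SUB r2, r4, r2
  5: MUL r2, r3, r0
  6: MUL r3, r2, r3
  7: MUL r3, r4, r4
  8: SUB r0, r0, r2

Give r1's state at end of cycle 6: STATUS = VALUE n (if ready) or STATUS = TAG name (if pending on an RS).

  c1: issue MUL r0<-Mul1  regs: r0:Mul1,r1:8,r2:9,r3:1,r4:9
  c2: issue MUL r0<-Mul2  regs: r0:Mul2,r1:8,r2:9,r3:1,r4:9
  c3: issue SUB r2<-Add1  regs: r0:Mul2,r1:8,r2:Add1,r3:1,r4:9
  c4: stall  regs: r0:Mul2,r1:8,r2:Add1,r3:1,r4:9
  c5: CDB Mul1=81; issue MUL r1<-Mul1  regs: r0:Mul2,r1:Mul1,r2:Add1,r3:1,r4:9
  c6: CDB Add1=-8; issue SUB r2<-Add1  regs: r0:Mul2,r1:Mul1,r2:Add1,r3:1,r4:9

STATUS = TAG Mul1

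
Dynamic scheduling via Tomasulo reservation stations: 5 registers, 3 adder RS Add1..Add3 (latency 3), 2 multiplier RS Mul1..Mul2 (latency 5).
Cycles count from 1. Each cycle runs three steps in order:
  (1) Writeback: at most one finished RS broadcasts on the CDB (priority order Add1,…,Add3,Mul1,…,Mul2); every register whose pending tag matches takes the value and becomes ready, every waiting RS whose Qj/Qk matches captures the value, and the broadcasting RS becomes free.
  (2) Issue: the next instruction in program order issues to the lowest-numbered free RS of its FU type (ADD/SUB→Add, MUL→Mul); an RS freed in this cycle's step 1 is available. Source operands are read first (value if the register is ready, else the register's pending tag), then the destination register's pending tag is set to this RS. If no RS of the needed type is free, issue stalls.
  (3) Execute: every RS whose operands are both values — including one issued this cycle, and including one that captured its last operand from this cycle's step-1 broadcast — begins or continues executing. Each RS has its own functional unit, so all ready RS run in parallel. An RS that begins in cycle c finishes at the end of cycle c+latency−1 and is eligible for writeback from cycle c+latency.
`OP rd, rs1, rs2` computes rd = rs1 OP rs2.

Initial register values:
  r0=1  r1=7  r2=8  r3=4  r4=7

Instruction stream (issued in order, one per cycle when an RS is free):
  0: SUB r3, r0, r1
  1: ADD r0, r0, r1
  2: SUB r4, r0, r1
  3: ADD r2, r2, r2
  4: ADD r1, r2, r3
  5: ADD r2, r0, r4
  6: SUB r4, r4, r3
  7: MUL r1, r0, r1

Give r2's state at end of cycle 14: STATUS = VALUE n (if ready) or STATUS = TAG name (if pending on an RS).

STATUS = VALUE 9

c1: issue SUB r3<-Add1 | r0:1,r1:7,r2:8,r3:Add1,r4:7
c2: issue ADD r0<-Add2 | r0:Add2,r1:7,r2:8,r3:Add1,r4:7
c3: issue SUB r4<-Add3 | r0:Add2,r1:7,r2:8,r3:Add1,r4:Add3
c4: CDB Add1=-6; issue ADD r2<-Add1 | r0:Add2,r1:7,r2:Add1,r3:-6,r4:Add3
c5: CDB Add2=8; issue ADD r1<-Add2 | r0:8,r1:Add2,r2:Add1,r3:-6,r4:Add3
c6: stall | r0:8,r1:Add2,r2:Add1,r3:-6,r4:Add3
c7: CDB Add1=16; issue ADD r2<-Add1 | r0:8,r1:Add2,r2:Add1,r3:-6,r4:Add3
c8: CDB Add3=1; issue SUB r4<-Add3 | r0:8,r1:Add2,r2:Add1,r3:-6,r4:Add3
c9: issue MUL r1<-Mul1 | r0:8,r1:Mul1,r2:Add1,r3:-6,r4:Add3
c10: CDB Add2=10 | r0:8,r1:Mul1,r2:Add1,r3:-6,r4:Add3
c11: CDB Add1=9 | r0:8,r1:Mul1,r2:9,r3:-6,r4:Add3
c12: CDB Add3=7 | r0:8,r1:Mul1,r2:9,r3:-6,r4:7
c13: - | r0:8,r1:Mul1,r2:9,r3:-6,r4:7
c14: - | r0:8,r1:Mul1,r2:9,r3:-6,r4:7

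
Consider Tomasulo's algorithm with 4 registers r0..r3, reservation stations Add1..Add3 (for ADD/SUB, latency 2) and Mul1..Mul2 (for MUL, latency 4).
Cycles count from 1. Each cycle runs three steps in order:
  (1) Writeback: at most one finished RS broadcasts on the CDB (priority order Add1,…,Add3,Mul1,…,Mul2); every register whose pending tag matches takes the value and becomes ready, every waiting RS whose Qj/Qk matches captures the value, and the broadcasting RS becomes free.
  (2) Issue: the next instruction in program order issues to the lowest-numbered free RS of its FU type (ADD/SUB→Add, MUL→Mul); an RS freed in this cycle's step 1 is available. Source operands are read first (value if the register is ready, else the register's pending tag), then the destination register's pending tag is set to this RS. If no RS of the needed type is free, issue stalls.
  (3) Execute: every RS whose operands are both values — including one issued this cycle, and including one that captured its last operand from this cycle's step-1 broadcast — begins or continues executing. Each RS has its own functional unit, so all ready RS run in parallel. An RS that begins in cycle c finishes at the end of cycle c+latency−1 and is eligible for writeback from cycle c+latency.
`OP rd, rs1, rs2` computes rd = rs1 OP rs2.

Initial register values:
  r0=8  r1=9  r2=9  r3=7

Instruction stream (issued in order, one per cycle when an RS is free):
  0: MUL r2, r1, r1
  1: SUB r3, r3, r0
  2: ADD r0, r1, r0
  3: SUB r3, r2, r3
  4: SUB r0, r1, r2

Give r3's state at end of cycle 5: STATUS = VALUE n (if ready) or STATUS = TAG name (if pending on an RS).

STATUS = TAG Add1

cycle 1: issue MUL r2<-Mul1 // r0:8,r1:9,r2:Mul1,r3:7
cycle 2: issue SUB r3<-Add1 // r0:8,r1:9,r2:Mul1,r3:Add1
cycle 3: issue ADD r0<-Add2 // r0:Add2,r1:9,r2:Mul1,r3:Add1
cycle 4: CDB Add1=-1; issue SUB r3<-Add1 // r0:Add2,r1:9,r2:Mul1,r3:Add1
cycle 5: CDB Add2=17; issue SUB r0<-Add2 // r0:Add2,r1:9,r2:Mul1,r3:Add1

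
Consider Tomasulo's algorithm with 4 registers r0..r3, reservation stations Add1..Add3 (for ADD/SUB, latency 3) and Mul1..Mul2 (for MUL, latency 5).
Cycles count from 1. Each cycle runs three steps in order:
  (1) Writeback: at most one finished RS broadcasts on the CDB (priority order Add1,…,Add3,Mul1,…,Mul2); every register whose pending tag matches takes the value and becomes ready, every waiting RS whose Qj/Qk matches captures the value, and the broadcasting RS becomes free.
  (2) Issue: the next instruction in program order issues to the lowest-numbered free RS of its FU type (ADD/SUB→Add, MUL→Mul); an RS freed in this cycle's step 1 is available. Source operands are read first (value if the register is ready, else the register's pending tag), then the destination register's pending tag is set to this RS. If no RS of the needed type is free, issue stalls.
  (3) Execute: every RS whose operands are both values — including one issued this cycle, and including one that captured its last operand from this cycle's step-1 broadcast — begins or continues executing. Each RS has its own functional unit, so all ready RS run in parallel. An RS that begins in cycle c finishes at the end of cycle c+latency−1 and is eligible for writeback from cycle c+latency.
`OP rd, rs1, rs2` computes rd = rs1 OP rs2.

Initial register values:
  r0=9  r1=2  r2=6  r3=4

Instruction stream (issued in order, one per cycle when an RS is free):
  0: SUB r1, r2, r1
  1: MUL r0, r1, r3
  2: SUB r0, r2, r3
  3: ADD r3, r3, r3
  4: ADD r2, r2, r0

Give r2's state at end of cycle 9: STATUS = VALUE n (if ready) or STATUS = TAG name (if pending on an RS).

  c1: issue SUB r1<-Add1  regs: r0:9,r1:Add1,r2:6,r3:4
  c2: issue MUL r0<-Mul1  regs: r0:Mul1,r1:Add1,r2:6,r3:4
  c3: issue SUB r0<-Add2  regs: r0:Add2,r1:Add1,r2:6,r3:4
  c4: CDB Add1=4; issue ADD r3<-Add1  regs: r0:Add2,r1:4,r2:6,r3:Add1
  c5: issue ADD r2<-Add3  regs: r0:Add2,r1:4,r2:Add3,r3:Add1
  c6: CDB Add2=2  regs: r0:2,r1:4,r2:Add3,r3:Add1
  c7: CDB Add1=8  regs: r0:2,r1:4,r2:Add3,r3:8
  c8: -  regs: r0:2,r1:4,r2:Add3,r3:8
  c9: CDB Add3=8  regs: r0:2,r1:4,r2:8,r3:8

STATUS = VALUE 8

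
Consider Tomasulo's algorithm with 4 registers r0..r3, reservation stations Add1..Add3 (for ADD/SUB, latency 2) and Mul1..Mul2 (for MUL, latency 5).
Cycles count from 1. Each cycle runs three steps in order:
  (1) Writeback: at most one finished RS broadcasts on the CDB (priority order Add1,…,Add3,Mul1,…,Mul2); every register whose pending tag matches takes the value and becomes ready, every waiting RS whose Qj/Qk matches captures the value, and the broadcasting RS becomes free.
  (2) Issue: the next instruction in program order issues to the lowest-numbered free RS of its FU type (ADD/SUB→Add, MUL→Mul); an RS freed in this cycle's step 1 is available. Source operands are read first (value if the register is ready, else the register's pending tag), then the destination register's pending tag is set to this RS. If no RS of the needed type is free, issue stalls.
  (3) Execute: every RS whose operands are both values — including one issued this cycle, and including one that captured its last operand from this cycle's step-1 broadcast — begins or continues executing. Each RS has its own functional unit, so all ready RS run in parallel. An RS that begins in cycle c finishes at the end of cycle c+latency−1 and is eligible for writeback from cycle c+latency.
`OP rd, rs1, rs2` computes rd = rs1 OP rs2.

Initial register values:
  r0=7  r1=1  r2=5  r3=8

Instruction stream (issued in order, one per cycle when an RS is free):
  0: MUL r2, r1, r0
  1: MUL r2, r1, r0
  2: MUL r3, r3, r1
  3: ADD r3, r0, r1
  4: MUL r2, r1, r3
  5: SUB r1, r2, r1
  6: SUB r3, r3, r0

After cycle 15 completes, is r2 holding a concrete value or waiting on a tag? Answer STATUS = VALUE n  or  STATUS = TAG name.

  c1: issue MUL r2<-Mul1  regs: r0:7,r1:1,r2:Mul1,r3:8
  c2: issue MUL r2<-Mul2  regs: r0:7,r1:1,r2:Mul2,r3:8
  c3: stall  regs: r0:7,r1:1,r2:Mul2,r3:8
  c4: stall  regs: r0:7,r1:1,r2:Mul2,r3:8
  c5: stall  regs: r0:7,r1:1,r2:Mul2,r3:8
  c6: CDB Mul1=7; issue MUL r3<-Mul1  regs: r0:7,r1:1,r2:Mul2,r3:Mul1
  c7: CDB Mul2=7; issue ADD r3<-Add1  regs: r0:7,r1:1,r2:7,r3:Add1
  c8: issue MUL r2<-Mul2  regs: r0:7,r1:1,r2:Mul2,r3:Add1
  c9: CDB Add1=8; issue SUB r1<-Add1  regs: r0:7,r1:Add1,r2:Mul2,r3:8
  c10: issue SUB r3<-Add2  regs: r0:7,r1:Add1,r2:Mul2,r3:Add2
  c11: CDB Mul1=8  regs: r0:7,r1:Add1,r2:Mul2,r3:Add2
  c12: CDB Add2=1  regs: r0:7,r1:Add1,r2:Mul2,r3:1
  c13: -  regs: r0:7,r1:Add1,r2:Mul2,r3:1
  c14: CDB Mul2=8  regs: r0:7,r1:Add1,r2:8,r3:1
  c15: -  regs: r0:7,r1:Add1,r2:8,r3:1

STATUS = VALUE 8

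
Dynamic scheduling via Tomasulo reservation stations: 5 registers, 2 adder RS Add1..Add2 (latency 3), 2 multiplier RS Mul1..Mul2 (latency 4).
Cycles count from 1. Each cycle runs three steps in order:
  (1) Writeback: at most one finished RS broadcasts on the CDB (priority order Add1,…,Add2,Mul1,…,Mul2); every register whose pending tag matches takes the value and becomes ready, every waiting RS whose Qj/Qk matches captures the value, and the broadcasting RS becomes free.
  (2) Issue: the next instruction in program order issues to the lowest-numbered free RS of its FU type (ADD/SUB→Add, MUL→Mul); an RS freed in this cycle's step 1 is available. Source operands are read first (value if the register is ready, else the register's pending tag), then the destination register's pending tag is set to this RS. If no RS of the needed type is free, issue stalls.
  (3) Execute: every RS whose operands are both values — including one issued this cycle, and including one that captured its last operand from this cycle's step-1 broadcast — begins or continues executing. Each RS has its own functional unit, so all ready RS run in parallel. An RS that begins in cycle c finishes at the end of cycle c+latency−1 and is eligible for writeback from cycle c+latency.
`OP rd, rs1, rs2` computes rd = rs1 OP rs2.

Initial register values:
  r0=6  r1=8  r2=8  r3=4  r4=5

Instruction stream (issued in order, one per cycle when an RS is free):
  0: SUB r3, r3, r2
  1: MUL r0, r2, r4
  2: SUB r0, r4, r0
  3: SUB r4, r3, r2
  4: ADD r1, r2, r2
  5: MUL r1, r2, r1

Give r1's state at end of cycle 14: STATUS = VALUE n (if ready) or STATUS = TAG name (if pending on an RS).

STATUS = VALUE 128

cycle 1: issue SUB r3<-Add1 // r0:6,r1:8,r2:8,r3:Add1,r4:5
cycle 2: issue MUL r0<-Mul1 // r0:Mul1,r1:8,r2:8,r3:Add1,r4:5
cycle 3: issue SUB r0<-Add2 // r0:Add2,r1:8,r2:8,r3:Add1,r4:5
cycle 4: CDB Add1=-4; issue SUB r4<-Add1 // r0:Add2,r1:8,r2:8,r3:-4,r4:Add1
cycle 5: stall // r0:Add2,r1:8,r2:8,r3:-4,r4:Add1
cycle 6: CDB Mul1=40; stall // r0:Add2,r1:8,r2:8,r3:-4,r4:Add1
cycle 7: CDB Add1=-12; issue ADD r1<-Add1 // r0:Add2,r1:Add1,r2:8,r3:-4,r4:-12
cycle 8: issue MUL r1<-Mul1 // r0:Add2,r1:Mul1,r2:8,r3:-4,r4:-12
cycle 9: CDB Add2=-35 // r0:-35,r1:Mul1,r2:8,r3:-4,r4:-12
cycle 10: CDB Add1=16 // r0:-35,r1:Mul1,r2:8,r3:-4,r4:-12
cycle 11: - // r0:-35,r1:Mul1,r2:8,r3:-4,r4:-12
cycle 12: - // r0:-35,r1:Mul1,r2:8,r3:-4,r4:-12
cycle 13: - // r0:-35,r1:Mul1,r2:8,r3:-4,r4:-12
cycle 14: CDB Mul1=128 // r0:-35,r1:128,r2:8,r3:-4,r4:-12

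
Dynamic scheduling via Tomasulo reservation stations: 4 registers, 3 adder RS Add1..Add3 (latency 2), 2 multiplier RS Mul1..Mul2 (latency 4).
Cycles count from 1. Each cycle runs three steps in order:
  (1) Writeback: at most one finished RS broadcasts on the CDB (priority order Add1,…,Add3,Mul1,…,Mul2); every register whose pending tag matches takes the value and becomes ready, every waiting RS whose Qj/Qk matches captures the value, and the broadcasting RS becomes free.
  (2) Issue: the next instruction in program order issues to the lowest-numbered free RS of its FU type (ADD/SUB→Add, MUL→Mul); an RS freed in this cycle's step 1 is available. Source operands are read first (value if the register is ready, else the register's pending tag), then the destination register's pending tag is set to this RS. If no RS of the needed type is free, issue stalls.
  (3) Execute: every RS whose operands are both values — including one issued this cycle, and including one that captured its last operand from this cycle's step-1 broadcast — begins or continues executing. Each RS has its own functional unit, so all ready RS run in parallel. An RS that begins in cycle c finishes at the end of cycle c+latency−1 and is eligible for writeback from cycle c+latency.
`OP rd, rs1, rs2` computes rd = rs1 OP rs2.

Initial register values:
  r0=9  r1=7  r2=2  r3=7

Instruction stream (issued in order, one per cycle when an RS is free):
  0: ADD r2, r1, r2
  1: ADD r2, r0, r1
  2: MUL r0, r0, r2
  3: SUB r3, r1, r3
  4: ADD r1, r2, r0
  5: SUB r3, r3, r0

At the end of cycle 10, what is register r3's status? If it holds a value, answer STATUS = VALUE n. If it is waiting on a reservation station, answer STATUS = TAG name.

c1: issue ADD r2<-Add1 | r0:9,r1:7,r2:Add1,r3:7
c2: issue ADD r2<-Add2 | r0:9,r1:7,r2:Add2,r3:7
c3: CDB Add1=9; issue MUL r0<-Mul1 | r0:Mul1,r1:7,r2:Add2,r3:7
c4: CDB Add2=16; issue SUB r3<-Add1 | r0:Mul1,r1:7,r2:16,r3:Add1
c5: issue ADD r1<-Add2 | r0:Mul1,r1:Add2,r2:16,r3:Add1
c6: CDB Add1=0; issue SUB r3<-Add1 | r0:Mul1,r1:Add2,r2:16,r3:Add1
c7: - | r0:Mul1,r1:Add2,r2:16,r3:Add1
c8: CDB Mul1=144 | r0:144,r1:Add2,r2:16,r3:Add1
c9: - | r0:144,r1:Add2,r2:16,r3:Add1
c10: CDB Add1=-144 | r0:144,r1:Add2,r2:16,r3:-144

STATUS = VALUE -144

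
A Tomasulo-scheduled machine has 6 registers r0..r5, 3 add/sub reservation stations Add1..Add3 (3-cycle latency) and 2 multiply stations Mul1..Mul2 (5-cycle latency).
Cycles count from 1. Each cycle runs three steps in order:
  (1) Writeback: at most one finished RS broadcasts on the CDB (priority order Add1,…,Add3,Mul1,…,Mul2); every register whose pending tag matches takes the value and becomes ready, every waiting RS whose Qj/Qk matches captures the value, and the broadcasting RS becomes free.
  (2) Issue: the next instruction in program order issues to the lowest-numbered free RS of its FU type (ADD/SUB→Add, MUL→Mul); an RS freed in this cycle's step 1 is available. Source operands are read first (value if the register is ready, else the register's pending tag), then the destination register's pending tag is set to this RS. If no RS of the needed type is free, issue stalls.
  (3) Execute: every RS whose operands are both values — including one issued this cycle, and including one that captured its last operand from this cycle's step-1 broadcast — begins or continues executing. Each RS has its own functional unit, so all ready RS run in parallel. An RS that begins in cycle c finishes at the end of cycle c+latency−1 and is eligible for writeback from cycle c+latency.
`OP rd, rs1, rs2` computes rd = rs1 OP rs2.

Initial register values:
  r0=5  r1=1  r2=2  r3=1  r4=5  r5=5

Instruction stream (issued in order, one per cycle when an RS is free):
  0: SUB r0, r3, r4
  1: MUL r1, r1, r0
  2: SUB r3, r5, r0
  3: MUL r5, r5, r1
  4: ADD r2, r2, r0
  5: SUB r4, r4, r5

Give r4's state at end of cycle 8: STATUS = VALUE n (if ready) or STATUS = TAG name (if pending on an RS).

c1: issue SUB r0<-Add1 | r0:Add1,r1:1,r2:2,r3:1,r4:5,r5:5
c2: issue MUL r1<-Mul1 | r0:Add1,r1:Mul1,r2:2,r3:1,r4:5,r5:5
c3: issue SUB r3<-Add2 | r0:Add1,r1:Mul1,r2:2,r3:Add2,r4:5,r5:5
c4: CDB Add1=-4; issue MUL r5<-Mul2 | r0:-4,r1:Mul1,r2:2,r3:Add2,r4:5,r5:Mul2
c5: issue ADD r2<-Add1 | r0:-4,r1:Mul1,r2:Add1,r3:Add2,r4:5,r5:Mul2
c6: issue SUB r4<-Add3 | r0:-4,r1:Mul1,r2:Add1,r3:Add2,r4:Add3,r5:Mul2
c7: CDB Add2=9 | r0:-4,r1:Mul1,r2:Add1,r3:9,r4:Add3,r5:Mul2
c8: CDB Add1=-2 | r0:-4,r1:Mul1,r2:-2,r3:9,r4:Add3,r5:Mul2

STATUS = TAG Add3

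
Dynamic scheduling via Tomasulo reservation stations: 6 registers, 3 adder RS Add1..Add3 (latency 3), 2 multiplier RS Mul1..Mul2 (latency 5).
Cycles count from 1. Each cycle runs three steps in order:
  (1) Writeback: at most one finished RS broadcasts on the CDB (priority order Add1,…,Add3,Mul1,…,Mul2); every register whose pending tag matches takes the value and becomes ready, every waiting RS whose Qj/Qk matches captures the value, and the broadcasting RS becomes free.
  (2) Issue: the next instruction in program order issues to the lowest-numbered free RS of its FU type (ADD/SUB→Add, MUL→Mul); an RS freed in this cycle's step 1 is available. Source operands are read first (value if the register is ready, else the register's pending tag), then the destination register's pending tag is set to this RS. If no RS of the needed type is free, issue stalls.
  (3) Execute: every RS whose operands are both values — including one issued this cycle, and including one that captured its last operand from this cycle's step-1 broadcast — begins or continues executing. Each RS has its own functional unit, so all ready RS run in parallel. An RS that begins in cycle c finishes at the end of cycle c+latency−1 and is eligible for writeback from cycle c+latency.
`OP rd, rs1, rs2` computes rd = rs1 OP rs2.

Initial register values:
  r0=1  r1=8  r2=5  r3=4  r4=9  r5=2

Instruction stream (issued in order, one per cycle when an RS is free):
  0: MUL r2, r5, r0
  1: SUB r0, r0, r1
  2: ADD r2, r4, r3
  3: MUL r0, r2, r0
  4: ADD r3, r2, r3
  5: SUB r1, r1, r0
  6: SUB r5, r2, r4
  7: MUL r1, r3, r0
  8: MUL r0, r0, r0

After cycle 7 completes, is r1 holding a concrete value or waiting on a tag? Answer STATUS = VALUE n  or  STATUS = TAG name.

c1: issue MUL r2<-Mul1 | r0:1,r1:8,r2:Mul1,r3:4,r4:9,r5:2
c2: issue SUB r0<-Add1 | r0:Add1,r1:8,r2:Mul1,r3:4,r4:9,r5:2
c3: issue ADD r2<-Add2 | r0:Add1,r1:8,r2:Add2,r3:4,r4:9,r5:2
c4: issue MUL r0<-Mul2 | r0:Mul2,r1:8,r2:Add2,r3:4,r4:9,r5:2
c5: CDB Add1=-7; issue ADD r3<-Add1 | r0:Mul2,r1:8,r2:Add2,r3:Add1,r4:9,r5:2
c6: CDB Add2=13; issue SUB r1<-Add2 | r0:Mul2,r1:Add2,r2:13,r3:Add1,r4:9,r5:2
c7: CDB Mul1=2; issue SUB r5<-Add3 | r0:Mul2,r1:Add2,r2:13,r3:Add1,r4:9,r5:Add3

STATUS = TAG Add2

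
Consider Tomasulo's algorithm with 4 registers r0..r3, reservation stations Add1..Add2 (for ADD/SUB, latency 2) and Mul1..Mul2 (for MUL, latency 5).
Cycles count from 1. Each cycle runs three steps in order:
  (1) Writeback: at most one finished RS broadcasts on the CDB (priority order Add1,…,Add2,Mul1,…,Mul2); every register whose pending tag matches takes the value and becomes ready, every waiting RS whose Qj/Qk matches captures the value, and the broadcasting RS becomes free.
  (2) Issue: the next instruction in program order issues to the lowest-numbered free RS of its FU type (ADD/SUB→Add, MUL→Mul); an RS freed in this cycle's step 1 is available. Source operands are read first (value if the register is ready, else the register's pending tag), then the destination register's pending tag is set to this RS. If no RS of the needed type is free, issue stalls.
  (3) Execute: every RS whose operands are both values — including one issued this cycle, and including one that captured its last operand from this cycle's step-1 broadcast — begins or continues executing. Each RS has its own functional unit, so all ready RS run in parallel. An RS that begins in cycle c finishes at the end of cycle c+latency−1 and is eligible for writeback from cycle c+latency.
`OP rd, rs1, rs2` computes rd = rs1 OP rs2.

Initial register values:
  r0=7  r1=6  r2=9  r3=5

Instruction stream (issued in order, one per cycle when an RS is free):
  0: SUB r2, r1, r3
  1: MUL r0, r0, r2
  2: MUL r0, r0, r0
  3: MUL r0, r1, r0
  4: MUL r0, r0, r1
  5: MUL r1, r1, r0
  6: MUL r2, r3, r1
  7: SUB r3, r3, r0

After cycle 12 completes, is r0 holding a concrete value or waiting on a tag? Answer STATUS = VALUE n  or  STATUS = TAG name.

c1: issue SUB r2<-Add1 | r0:7,r1:6,r2:Add1,r3:5
c2: issue MUL r0<-Mul1 | r0:Mul1,r1:6,r2:Add1,r3:5
c3: CDB Add1=1; issue MUL r0<-Mul2 | r0:Mul2,r1:6,r2:1,r3:5
c4: stall | r0:Mul2,r1:6,r2:1,r3:5
c5: stall | r0:Mul2,r1:6,r2:1,r3:5
c6: stall | r0:Mul2,r1:6,r2:1,r3:5
c7: stall | r0:Mul2,r1:6,r2:1,r3:5
c8: CDB Mul1=7; issue MUL r0<-Mul1 | r0:Mul1,r1:6,r2:1,r3:5
c9: stall | r0:Mul1,r1:6,r2:1,r3:5
c10: stall | r0:Mul1,r1:6,r2:1,r3:5
c11: stall | r0:Mul1,r1:6,r2:1,r3:5
c12: stall | r0:Mul1,r1:6,r2:1,r3:5

STATUS = TAG Mul1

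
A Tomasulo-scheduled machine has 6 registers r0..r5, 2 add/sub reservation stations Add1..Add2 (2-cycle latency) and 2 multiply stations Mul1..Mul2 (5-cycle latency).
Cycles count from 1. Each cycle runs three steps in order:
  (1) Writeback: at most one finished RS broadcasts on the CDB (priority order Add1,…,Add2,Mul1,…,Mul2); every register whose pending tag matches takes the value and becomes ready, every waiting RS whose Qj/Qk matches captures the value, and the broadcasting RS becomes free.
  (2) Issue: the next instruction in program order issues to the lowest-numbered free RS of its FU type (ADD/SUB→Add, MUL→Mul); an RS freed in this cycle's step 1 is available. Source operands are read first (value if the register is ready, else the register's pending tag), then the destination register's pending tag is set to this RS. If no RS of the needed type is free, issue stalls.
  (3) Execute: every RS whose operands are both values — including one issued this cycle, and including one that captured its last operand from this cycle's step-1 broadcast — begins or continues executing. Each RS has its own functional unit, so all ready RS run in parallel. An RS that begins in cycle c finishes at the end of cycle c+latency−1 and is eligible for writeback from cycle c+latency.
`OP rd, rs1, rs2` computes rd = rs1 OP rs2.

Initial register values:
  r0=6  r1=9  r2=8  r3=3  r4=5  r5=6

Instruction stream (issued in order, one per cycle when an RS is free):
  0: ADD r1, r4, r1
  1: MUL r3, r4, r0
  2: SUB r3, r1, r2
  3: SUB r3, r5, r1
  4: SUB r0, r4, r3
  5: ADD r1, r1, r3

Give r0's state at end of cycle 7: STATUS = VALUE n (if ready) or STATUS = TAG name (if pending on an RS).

cycle 1: issue ADD r1<-Add1 // r0:6,r1:Add1,r2:8,r3:3,r4:5,r5:6
cycle 2: issue MUL r3<-Mul1 // r0:6,r1:Add1,r2:8,r3:Mul1,r4:5,r5:6
cycle 3: CDB Add1=14; issue SUB r3<-Add1 // r0:6,r1:14,r2:8,r3:Add1,r4:5,r5:6
cycle 4: issue SUB r3<-Add2 // r0:6,r1:14,r2:8,r3:Add2,r4:5,r5:6
cycle 5: CDB Add1=6; issue SUB r0<-Add1 // r0:Add1,r1:14,r2:8,r3:Add2,r4:5,r5:6
cycle 6: CDB Add2=-8; issue ADD r1<-Add2 // r0:Add1,r1:Add2,r2:8,r3:-8,r4:5,r5:6
cycle 7: CDB Mul1=30 // r0:Add1,r1:Add2,r2:8,r3:-8,r4:5,r5:6

STATUS = TAG Add1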